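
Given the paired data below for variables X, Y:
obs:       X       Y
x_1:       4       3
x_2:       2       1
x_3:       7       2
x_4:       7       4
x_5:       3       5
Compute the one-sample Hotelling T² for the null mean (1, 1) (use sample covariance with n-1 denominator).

Step 1 — sample mean vector:
  mean(X) = (4 + 2 + 7 + 7 + 3) / 5 = 23/5 = 4.6
  mean(Y) = (3 + 1 + 2 + 4 + 5) / 5 = 15/5 = 3
  x̄ = (4.6, 3),  deviation x̄ - mu_0 = (4.6, 3) - (1, 1) = (3.6, 2).

Step 2 — sample covariance matrix, S[i,j] = (1/(n-1)) · Σ_k (x_{k,i} - mean_i) · (x_{k,j} - mean_j), divisor n-1 = 4:
  S[X,X] = ((-0.6)·(-0.6) + (-2.6)·(-2.6) + (2.4)·(2.4) + (2.4)·(2.4) + (-1.6)·(-1.6)) / 4 = 21.2/4 = 5.3
  S[X,Y] = ((-0.6)·(0) + (-2.6)·(-2) + (2.4)·(-1) + (2.4)·(1) + (-1.6)·(2)) / 4 = 2/4 = 0.5
  S[Y,Y] = ((0)·(0) + (-2)·(-2) + (-1)·(-1) + (1)·(1) + (2)·(2)) / 4 = 10/4 = 2.5
  S = [[5.3, 0.5],
 [0.5, 2.5]].

Step 3 — invert S. det(S) = 5.3·2.5 - (0.5)² = 13.
  S^{-1} = (1/det) · [[d, -b], [-b, a]] = [[0.1923, -0.0385],
 [-0.0385, 0.4077]].

Step 4 — quadratic form (x̄ - mu_0)^T · S^{-1} · (x̄ - mu_0):
  S^{-1} · (x̄ - mu_0) = (0.6154, 0.6769),
  (x̄ - mu_0)^T · [...] = (3.6)·(0.6154) + (2)·(0.6769) = 3.5692.

Step 5 — scale by n: T² = 5 · 3.5692 = 17.8462.

T² ≈ 17.8462


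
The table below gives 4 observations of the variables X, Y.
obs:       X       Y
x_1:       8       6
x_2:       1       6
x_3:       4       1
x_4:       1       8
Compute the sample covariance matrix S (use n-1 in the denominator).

Step 1 — column means:
  mean(X) = (8 + 1 + 4 + 1) / 4 = 14/4 = 3.5
  mean(Y) = (6 + 6 + 1 + 8) / 4 = 21/4 = 5.25

Step 2 — sample covariance S[i,j] = (1/(n-1)) · Σ_k (x_{k,i} - mean_i) · (x_{k,j} - mean_j), with n-1 = 3.
  S[X,X] = ((4.5)·(4.5) + (-2.5)·(-2.5) + (0.5)·(0.5) + (-2.5)·(-2.5)) / 3 = 33/3 = 11
  S[X,Y] = ((4.5)·(0.75) + (-2.5)·(0.75) + (0.5)·(-4.25) + (-2.5)·(2.75)) / 3 = -7.5/3 = -2.5
  S[Y,Y] = ((0.75)·(0.75) + (0.75)·(0.75) + (-4.25)·(-4.25) + (2.75)·(2.75)) / 3 = 26.75/3 = 8.9167

S is symmetric (S[j,i] = S[i,j]). Assembling:

S = [[11, -2.5],
 [-2.5, 8.9167]]


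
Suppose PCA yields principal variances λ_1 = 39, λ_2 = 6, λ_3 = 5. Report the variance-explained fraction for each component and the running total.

Step 1 — total variance = trace(Sigma) = Σ λ_i = 39 + 6 + 5 = 50.

Step 2 — fraction explained by component i = λ_i / Σ λ:
  PC1: 39/50 = 0.78
  PC2: 6/50 = 0.12
  PC3: 5/50 = 0.1

Step 3 — cumulative fraction after k components = (λ_1 + ... + λ_k) / Σ λ:
  k = 1: 39/50 = 0.78
  k = 2: (39 + 6)/50 = 45/50 = 0.9
  k = 3: (39 + 6 + 5)/50 = 50/50 = 1

Summary (fraction, with percent):

explained: PC1 0.78 (78%), PC2 0.12 (12%), PC3 0.1 (10%);  cumulative: 0.78, 0.9, 1


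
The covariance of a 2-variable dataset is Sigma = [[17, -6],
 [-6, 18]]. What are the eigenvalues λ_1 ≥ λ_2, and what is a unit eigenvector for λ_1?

Step 1 — characteristic polynomial of 2×2 Sigma:
  det(Sigma - λI) = λ² - trace · λ + det = 0.
  trace = 17 + 18 = 35, det = 17·18 - (-6)² = 270.
Step 2 — discriminant:
  Δ = trace² - 4·det = 1225 - 1080 = 145.
Step 3 — eigenvalues:
  λ = (trace ± √Δ)/2 = (35 ± 12.0416)/2,
  λ_1 = 23.5208,  λ_2 = 11.4792.

Step 4 — unit eigenvector for λ_1: solve (Sigma - λ_1 I)v = 0. First row:
  (17 - 23.5208)·v_x + (-6)·v_y = 0, i.e. (-6.5208)·v_x + (-6)·v_y = 0,
  so v ∝ (b, λ_1 - a) = (-6, 6.5208); multiply by -1 so the first entry is positive: u = (6, -6.5208).
  ||u|| = √((6)² + (-6.5208)²) = √(78.5208) ≈ 8.8612,
  v_1 = u/||u|| ≈ (0.6771, -0.7359) (||v_1|| = 1).

λ_1 = 23.5208,  λ_2 = 11.4792;  v_1 ≈ (0.6771, -0.7359)


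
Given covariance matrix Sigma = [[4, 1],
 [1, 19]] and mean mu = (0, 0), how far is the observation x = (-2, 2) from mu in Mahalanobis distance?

Step 1 — centre the observation: (x - mu) = (-2, 2).

Step 2 — invert Sigma. det(Sigma) = 4·19 - (1)² = 75.
  Sigma^{-1} = (1/det) · [[d, -b], [-b, a]] = [[0.2533, -0.0133],
 [-0.0133, 0.0533]].

Step 3 — form the quadratic (x - mu)^T · Sigma^{-1} · (x - mu):
  Sigma^{-1} · (x - mu) = (-0.5333, 0.1333).
  (x - mu)^T · [Sigma^{-1} · (x - mu)] = (-2)·(-0.5333) + (2)·(0.1333) = 1.3333.

Step 4 — take square root: d = √(1.3333) ≈ 1.1547.

d(x, mu) = √(1.3333) ≈ 1.1547


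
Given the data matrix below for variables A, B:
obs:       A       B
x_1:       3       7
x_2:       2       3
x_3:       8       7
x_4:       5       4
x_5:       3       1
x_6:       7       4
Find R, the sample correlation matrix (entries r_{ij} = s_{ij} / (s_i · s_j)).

Step 1 — column means:
  mean(A) = (3 + 2 + 8 + 5 + 3 + 7) / 6 = 28/6 = 4.6667
  mean(B) = (7 + 3 + 7 + 4 + 1 + 4) / 6 = 26/6 = 4.3333

Step 2 — sample variances and covariances s[i,j] = (1/(n-1)) · Σ_k (x_{k,i} - mean_i) · (x_{k,j} - mean_j), with n-1 = 5:
  s[A,A] = ((-1.6667)·(-1.6667) + (-2.6667)·(-2.6667) + (3.3333)·(3.3333) + (0.3333)·(0.3333) + (-1.6667)·(-1.6667) + (2.3333)·(2.3333)) / 5 = 29.3333/5 = 5.8667
  s[A,B] = ((-1.6667)·(2.6667) + (-2.6667)·(-1.3333) + (3.3333)·(2.6667) + (0.3333)·(-0.3333) + (-1.6667)·(-3.3333) + (2.3333)·(-0.3333)) / 5 = 12.6667/5 = 2.5333
  s[B,B] = ((2.6667)·(2.6667) + (-1.3333)·(-1.3333) + (2.6667)·(2.6667) + (-0.3333)·(-0.3333) + (-3.3333)·(-3.3333) + (-0.3333)·(-0.3333)) / 5 = 27.3333/5 = 5.4667
  Sample standard deviations s_i = √(s[i,i]):
  s(A) = √(5.8667) = 2.4221
  s(B) = √(5.4667) = 2.3381

Step 3 — r_{ij} = s_{ij} / (s_i · s_j):
  r[A,A] = 1 (diagonal).
  r[A,B] = 2.5333 / (2.4221 · 2.3381) = 2.5333 / 5.6631 = 0.4473
  r[B,B] = 1 (diagonal).

R is symmetric with unit diagonal. Assembling:

R = [[1, 0.4473],
 [0.4473, 1]]


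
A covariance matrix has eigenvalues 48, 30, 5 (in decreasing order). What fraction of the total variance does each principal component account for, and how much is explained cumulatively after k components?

Step 1 — total variance = trace(Sigma) = Σ λ_i = 48 + 30 + 5 = 83.

Step 2 — fraction explained by component i = λ_i / Σ λ:
  PC1: 48/83 = 0.5783
  PC2: 30/83 = 0.3614
  PC3: 5/83 = 0.0602

Step 3 — cumulative fraction after k components = (λ_1 + ... + λ_k) / Σ λ:
  k = 1: 48/83 = 0.5783
  k = 2: (48 + 30)/83 = 78/83 = 0.9398
  k = 3: (48 + 30 + 5)/83 = 83/83 = 1

Summary (fraction, with percent):

explained: PC1 0.5783 (57.83%), PC2 0.3614 (36.14%), PC3 0.0602 (6.02%);  cumulative: 0.5783, 0.9398, 1


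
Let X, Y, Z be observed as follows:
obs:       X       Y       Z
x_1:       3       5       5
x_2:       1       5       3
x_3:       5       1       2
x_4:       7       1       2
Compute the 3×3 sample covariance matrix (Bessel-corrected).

Step 1 — column means:
  mean(X) = (3 + 1 + 5 + 7) / 4 = 16/4 = 4
  mean(Y) = (5 + 5 + 1 + 1) / 4 = 12/4 = 3
  mean(Z) = (5 + 3 + 2 + 2) / 4 = 12/4 = 3

Step 2 — sample covariance S[i,j] = (1/(n-1)) · Σ_k (x_{k,i} - mean_i) · (x_{k,j} - mean_j), with n-1 = 3.
  S[X,X] = ((-1)·(-1) + (-3)·(-3) + (1)·(1) + (3)·(3)) / 3 = 20/3 = 6.6667
  S[X,Y] = ((-1)·(2) + (-3)·(2) + (1)·(-2) + (3)·(-2)) / 3 = -16/3 = -5.3333
  S[X,Z] = ((-1)·(2) + (-3)·(0) + (1)·(-1) + (3)·(-1)) / 3 = -6/3 = -2
  S[Y,Y] = ((2)·(2) + (2)·(2) + (-2)·(-2) + (-2)·(-2)) / 3 = 16/3 = 5.3333
  S[Y,Z] = ((2)·(2) + (2)·(0) + (-2)·(-1) + (-2)·(-1)) / 3 = 8/3 = 2.6667
  S[Z,Z] = ((2)·(2) + (0)·(0) + (-1)·(-1) + (-1)·(-1)) / 3 = 6/3 = 2

S is symmetric (S[j,i] = S[i,j]). Assembling:

S = [[6.6667, -5.3333, -2],
 [-5.3333, 5.3333, 2.6667],
 [-2, 2.6667, 2]]


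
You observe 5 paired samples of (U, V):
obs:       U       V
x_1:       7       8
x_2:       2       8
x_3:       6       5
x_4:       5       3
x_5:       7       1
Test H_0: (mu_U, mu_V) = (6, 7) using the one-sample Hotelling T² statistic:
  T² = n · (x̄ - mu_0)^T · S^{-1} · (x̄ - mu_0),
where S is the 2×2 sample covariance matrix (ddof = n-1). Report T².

Step 1 — sample mean vector:
  mean(U) = (7 + 2 + 6 + 5 + 7) / 5 = 27/5 = 5.4
  mean(V) = (8 + 8 + 5 + 3 + 1) / 5 = 25/5 = 5
  x̄ = (5.4, 5),  deviation x̄ - mu_0 = (5.4, 5) - (6, 7) = (-0.6, -2).

Step 2 — sample covariance matrix, S[i,j] = (1/(n-1)) · Σ_k (x_{k,i} - mean_i) · (x_{k,j} - mean_j), divisor n-1 = 4:
  S[U,U] = ((1.6)·(1.6) + (-3.4)·(-3.4) + (0.6)·(0.6) + (-0.4)·(-0.4) + (1.6)·(1.6)) / 4 = 17.2/4 = 4.3
  S[U,V] = ((1.6)·(3) + (-3.4)·(3) + (0.6)·(0) + (-0.4)·(-2) + (1.6)·(-4)) / 4 = -11/4 = -2.75
  S[V,V] = ((3)·(3) + (3)·(3) + (0)·(0) + (-2)·(-2) + (-4)·(-4)) / 4 = 38/4 = 9.5
  S = [[4.3, -2.75],
 [-2.75, 9.5]].

Step 3 — invert S. det(S) = 4.3·9.5 - (-2.75)² = 33.2875.
  S^{-1} = (1/det) · [[d, -b], [-b, a]] = [[0.2854, 0.0826],
 [0.0826, 0.1292]].

Step 4 — quadratic form (x̄ - mu_0)^T · S^{-1} · (x̄ - mu_0):
  S^{-1} · (x̄ - mu_0) = (-0.3365, -0.3079),
  (x̄ - mu_0)^T · [...] = (-0.6)·(-0.3365) + (-2)·(-0.3079) = 0.8177.

Step 5 — scale by n: T² = 5 · 0.8177 = 4.0886.

T² ≈ 4.0886


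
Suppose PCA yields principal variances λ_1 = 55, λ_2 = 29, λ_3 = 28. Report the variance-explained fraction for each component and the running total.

Step 1 — total variance = trace(Sigma) = Σ λ_i = 55 + 29 + 28 = 112.

Step 2 — fraction explained by component i = λ_i / Σ λ:
  PC1: 55/112 = 0.4911
  PC2: 29/112 = 0.2589
  PC3: 28/112 = 0.25

Step 3 — cumulative fraction after k components = (λ_1 + ... + λ_k) / Σ λ:
  k = 1: 55/112 = 0.4911
  k = 2: (55 + 29)/112 = 84/112 = 0.75
  k = 3: (55 + 29 + 28)/112 = 112/112 = 1

Summary (fraction, with percent):

explained: PC1 0.4911 (49.11%), PC2 0.2589 (25.89%), PC3 0.25 (25%);  cumulative: 0.4911, 0.75, 1


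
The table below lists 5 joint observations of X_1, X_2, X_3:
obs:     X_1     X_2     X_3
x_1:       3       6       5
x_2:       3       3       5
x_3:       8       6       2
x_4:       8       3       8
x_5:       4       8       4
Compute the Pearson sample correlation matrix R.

Step 1 — column means:
  mean(X_1) = (3 + 3 + 8 + 8 + 4) / 5 = 26/5 = 5.2
  mean(X_2) = (6 + 3 + 6 + 3 + 8) / 5 = 26/5 = 5.2
  mean(X_3) = (5 + 5 + 2 + 8 + 4) / 5 = 24/5 = 4.8

Step 2 — sample variances and covariances s[i,j] = (1/(n-1)) · Σ_k (x_{k,i} - mean_i) · (x_{k,j} - mean_j), with n-1 = 4:
  s[X_1,X_1] = ((-2.2)·(-2.2) + (-2.2)·(-2.2) + (2.8)·(2.8) + (2.8)·(2.8) + (-1.2)·(-1.2)) / 4 = 26.8/4 = 6.7
  s[X_1,X_2] = ((-2.2)·(0.8) + (-2.2)·(-2.2) + (2.8)·(0.8) + (2.8)·(-2.2) + (-1.2)·(2.8)) / 4 = -4.2/4 = -1.05
  s[X_1,X_3] = ((-2.2)·(0.2) + (-2.2)·(0.2) + (2.8)·(-2.8) + (2.8)·(3.2) + (-1.2)·(-0.8)) / 4 = 1.2/4 = 0.3
  s[X_2,X_2] = ((0.8)·(0.8) + (-2.2)·(-2.2) + (0.8)·(0.8) + (-2.2)·(-2.2) + (2.8)·(2.8)) / 4 = 18.8/4 = 4.7
  s[X_2,X_3] = ((0.8)·(0.2) + (-2.2)·(0.2) + (0.8)·(-2.8) + (-2.2)·(3.2) + (2.8)·(-0.8)) / 4 = -11.8/4 = -2.95
  s[X_3,X_3] = ((0.2)·(0.2) + (0.2)·(0.2) + (-2.8)·(-2.8) + (3.2)·(3.2) + (-0.8)·(-0.8)) / 4 = 18.8/4 = 4.7
  Sample standard deviations s_i = √(s[i,i]):
  s(X_1) = √(6.7) = 2.5884
  s(X_2) = √(4.7) = 2.1679
  s(X_3) = √(4.7) = 2.1679

Step 3 — r_{ij} = s_{ij} / (s_i · s_j):
  r[X_1,X_1] = 1 (diagonal).
  r[X_1,X_2] = -1.05 / (2.5884 · 2.1679) = -1.05 / 5.6116 = -0.1871
  r[X_1,X_3] = 0.3 / (2.5884 · 2.1679) = 0.3 / 5.6116 = 0.0535
  r[X_2,X_2] = 1 (diagonal).
  r[X_2,X_3] = -2.95 / (2.1679 · 2.1679) = -2.95 / 4.7 = -0.6277
  r[X_3,X_3] = 1 (diagonal).

R is symmetric with unit diagonal. Assembling:

R = [[1, -0.1871, 0.0535],
 [-0.1871, 1, -0.6277],
 [0.0535, -0.6277, 1]]


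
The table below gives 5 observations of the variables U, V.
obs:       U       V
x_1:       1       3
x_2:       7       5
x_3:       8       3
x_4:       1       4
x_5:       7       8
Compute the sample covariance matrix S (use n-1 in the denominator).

Step 1 — column means:
  mean(U) = (1 + 7 + 8 + 1 + 7) / 5 = 24/5 = 4.8
  mean(V) = (3 + 5 + 3 + 4 + 8) / 5 = 23/5 = 4.6

Step 2 — sample covariance S[i,j] = (1/(n-1)) · Σ_k (x_{k,i} - mean_i) · (x_{k,j} - mean_j), with n-1 = 4.
  S[U,U] = ((-3.8)·(-3.8) + (2.2)·(2.2) + (3.2)·(3.2) + (-3.8)·(-3.8) + (2.2)·(2.2)) / 4 = 48.8/4 = 12.2
  S[U,V] = ((-3.8)·(-1.6) + (2.2)·(0.4) + (3.2)·(-1.6) + (-3.8)·(-0.6) + (2.2)·(3.4)) / 4 = 11.6/4 = 2.9
  S[V,V] = ((-1.6)·(-1.6) + (0.4)·(0.4) + (-1.6)·(-1.6) + (-0.6)·(-0.6) + (3.4)·(3.4)) / 4 = 17.2/4 = 4.3

S is symmetric (S[j,i] = S[i,j]). Assembling:

S = [[12.2, 2.9],
 [2.9, 4.3]]


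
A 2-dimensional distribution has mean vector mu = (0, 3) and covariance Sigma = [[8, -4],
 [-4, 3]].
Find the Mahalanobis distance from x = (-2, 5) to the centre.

Step 1 — centre the observation: (x - mu) = (-2, 2).

Step 2 — invert Sigma. det(Sigma) = 8·3 - (-4)² = 8.
  Sigma^{-1} = (1/det) · [[d, -b], [-b, a]] = [[0.375, 0.5],
 [0.5, 1]].

Step 3 — form the quadratic (x - mu)^T · Sigma^{-1} · (x - mu):
  Sigma^{-1} · (x - mu) = (0.25, 1).
  (x - mu)^T · [Sigma^{-1} · (x - mu)] = (-2)·(0.25) + (2)·(1) = 1.5.

Step 4 — take square root: d = √(1.5) ≈ 1.2247.

d(x, mu) = √(1.5) ≈ 1.2247


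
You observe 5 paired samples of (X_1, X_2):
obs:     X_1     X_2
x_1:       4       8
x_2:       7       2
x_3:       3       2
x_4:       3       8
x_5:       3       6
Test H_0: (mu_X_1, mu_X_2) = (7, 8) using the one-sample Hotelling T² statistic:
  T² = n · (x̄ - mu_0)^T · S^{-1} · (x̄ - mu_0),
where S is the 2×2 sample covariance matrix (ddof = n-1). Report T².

Step 1 — sample mean vector:
  mean(X_1) = (4 + 7 + 3 + 3 + 3) / 5 = 20/5 = 4
  mean(X_2) = (8 + 2 + 2 + 8 + 6) / 5 = 26/5 = 5.2
  x̄ = (4, 5.2),  deviation x̄ - mu_0 = (4, 5.2) - (7, 8) = (-3, -2.8).

Step 2 — sample covariance matrix, S[i,j] = (1/(n-1)) · Σ_k (x_{k,i} - mean_i) · (x_{k,j} - mean_j), divisor n-1 = 4:
  S[X_1,X_1] = ((0)·(0) + (3)·(3) + (-1)·(-1) + (-1)·(-1) + (-1)·(-1)) / 4 = 12/4 = 3
  S[X_1,X_2] = ((0)·(2.8) + (3)·(-3.2) + (-1)·(-3.2) + (-1)·(2.8) + (-1)·(0.8)) / 4 = -10/4 = -2.5
  S[X_2,X_2] = ((2.8)·(2.8) + (-3.2)·(-3.2) + (-3.2)·(-3.2) + (2.8)·(2.8) + (0.8)·(0.8)) / 4 = 36.8/4 = 9.2
  S = [[3, -2.5],
 [-2.5, 9.2]].

Step 3 — invert S. det(S) = 3·9.2 - (-2.5)² = 21.35.
  S^{-1} = (1/det) · [[d, -b], [-b, a]] = [[0.4309, 0.1171],
 [0.1171, 0.1405]].

Step 4 — quadratic form (x̄ - mu_0)^T · S^{-1} · (x̄ - mu_0):
  S^{-1} · (x̄ - mu_0) = (-1.6206, -0.7447),
  (x̄ - mu_0)^T · [...] = (-3)·(-1.6206) + (-2.8)·(-0.7447) = 6.9471.

Step 5 — scale by n: T² = 5 · 6.9471 = 34.7354.

T² ≈ 34.7354


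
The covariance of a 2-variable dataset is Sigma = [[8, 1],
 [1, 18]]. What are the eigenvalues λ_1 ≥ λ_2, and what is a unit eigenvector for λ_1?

Step 1 — characteristic polynomial of 2×2 Sigma:
  det(Sigma - λI) = λ² - trace · λ + det = 0.
  trace = 8 + 18 = 26, det = 8·18 - (1)² = 143.
Step 2 — discriminant:
  Δ = trace² - 4·det = 676 - 572 = 104.
Step 3 — eigenvalues:
  λ = (trace ± √Δ)/2 = (26 ± 10.198)/2,
  λ_1 = 18.099,  λ_2 = 7.901.

Step 4 — unit eigenvector for λ_1: solve (Sigma - λ_1 I)v = 0. First row:
  (8 - 18.099)·v_x + (1)·v_y = 0, i.e. (-10.099)·v_x + (1)·v_y = 0,
  so v ∝ (b, λ_1 - a) = (1, 10.099) = u.
  ||u|| = √((1)² + (10.099)²) = √(102.9902) ≈ 10.1484,
  v_1 = u/||u|| ≈ (0.0985, 0.9951) (||v_1|| = 1).

λ_1 = 18.099,  λ_2 = 7.901;  v_1 ≈ (0.0985, 0.9951)


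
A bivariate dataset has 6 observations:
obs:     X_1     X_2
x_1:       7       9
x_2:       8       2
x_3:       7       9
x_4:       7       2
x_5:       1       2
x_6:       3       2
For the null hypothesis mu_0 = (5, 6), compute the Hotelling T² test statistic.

Step 1 — sample mean vector:
  mean(X_1) = (7 + 8 + 7 + 7 + 1 + 3) / 6 = 33/6 = 5.5
  mean(X_2) = (9 + 2 + 9 + 2 + 2 + 2) / 6 = 26/6 = 4.3333
  x̄ = (5.5, 4.3333),  deviation x̄ - mu_0 = (5.5, 4.3333) - (5, 6) = (0.5, -1.6667).

Step 2 — sample covariance matrix, S[i,j] = (1/(n-1)) · Σ_k (x_{k,i} - mean_i) · (x_{k,j} - mean_j), divisor n-1 = 5:
  S[X_1,X_1] = ((1.5)·(1.5) + (2.5)·(2.5) + (1.5)·(1.5) + (1.5)·(1.5) + (-4.5)·(-4.5) + (-2.5)·(-2.5)) / 5 = 39.5/5 = 7.9
  S[X_1,X_2] = ((1.5)·(4.6667) + (2.5)·(-2.3333) + (1.5)·(4.6667) + (1.5)·(-2.3333) + (-4.5)·(-2.3333) + (-2.5)·(-2.3333)) / 5 = 21/5 = 4.2
  S[X_2,X_2] = ((4.6667)·(4.6667) + (-2.3333)·(-2.3333) + (4.6667)·(4.6667) + (-2.3333)·(-2.3333) + (-2.3333)·(-2.3333) + (-2.3333)·(-2.3333)) / 5 = 65.3333/5 = 13.0667
  S = [[7.9, 4.2],
 [4.2, 13.0667]].

Step 3 — invert S. det(S) = 7.9·13.0667 - (4.2)² = 85.5867.
  S^{-1} = (1/det) · [[d, -b], [-b, a]] = [[0.1527, -0.0491],
 [-0.0491, 0.0923]].

Step 4 — quadratic form (x̄ - mu_0)^T · S^{-1} · (x̄ - mu_0):
  S^{-1} · (x̄ - mu_0) = (0.1581, -0.1784),
  (x̄ - mu_0)^T · [...] = (0.5)·(0.1581) + (-1.6667)·(-0.1784) = 0.3764.

Step 5 — scale by n: T² = 6 · 0.3764 = 2.2581.

T² ≈ 2.2581


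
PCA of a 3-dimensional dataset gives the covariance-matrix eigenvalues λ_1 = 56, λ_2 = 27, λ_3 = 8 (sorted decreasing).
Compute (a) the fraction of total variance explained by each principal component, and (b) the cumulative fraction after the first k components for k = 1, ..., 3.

Step 1 — total variance = trace(Sigma) = Σ λ_i = 56 + 27 + 8 = 91.

Step 2 — fraction explained by component i = λ_i / Σ λ:
  PC1: 56/91 = 0.6154
  PC2: 27/91 = 0.2967
  PC3: 8/91 = 0.0879

Step 3 — cumulative fraction after k components = (λ_1 + ... + λ_k) / Σ λ:
  k = 1: 56/91 = 0.6154
  k = 2: (56 + 27)/91 = 83/91 = 0.9121
  k = 3: (56 + 27 + 8)/91 = 91/91 = 1

Summary (fraction, with percent):

explained: PC1 0.6154 (61.54%), PC2 0.2967 (29.67%), PC3 0.0879 (8.79%);  cumulative: 0.6154, 0.9121, 1


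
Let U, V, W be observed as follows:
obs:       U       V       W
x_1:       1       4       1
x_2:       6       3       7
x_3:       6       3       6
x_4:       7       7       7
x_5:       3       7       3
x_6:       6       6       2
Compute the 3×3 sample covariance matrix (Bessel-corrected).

Step 1 — column means:
  mean(U) = (1 + 6 + 6 + 7 + 3 + 6) / 6 = 29/6 = 4.8333
  mean(V) = (4 + 3 + 3 + 7 + 7 + 6) / 6 = 30/6 = 5
  mean(W) = (1 + 7 + 6 + 7 + 3 + 2) / 6 = 26/6 = 4.3333

Step 2 — sample covariance S[i,j] = (1/(n-1)) · Σ_k (x_{k,i} - mean_i) · (x_{k,j} - mean_j), with n-1 = 5.
  S[U,U] = ((-3.8333)·(-3.8333) + (1.1667)·(1.1667) + (1.1667)·(1.1667) + (2.1667)·(2.1667) + (-1.8333)·(-1.8333) + (1.1667)·(1.1667)) / 5 = 26.8333/5 = 5.3667
  S[U,V] = ((-3.8333)·(-1) + (1.1667)·(-2) + (1.1667)·(-2) + (2.1667)·(2) + (-1.8333)·(2) + (1.1667)·(1)) / 5 = 1/5 = 0.2
  S[U,W] = ((-3.8333)·(-3.3333) + (1.1667)·(2.6667) + (1.1667)·(1.6667) + (2.1667)·(2.6667) + (-1.8333)·(-1.3333) + (1.1667)·(-2.3333)) / 5 = 23.3333/5 = 4.6667
  S[V,V] = ((-1)·(-1) + (-2)·(-2) + (-2)·(-2) + (2)·(2) + (2)·(2) + (1)·(1)) / 5 = 18/5 = 3.6
  S[V,W] = ((-1)·(-3.3333) + (-2)·(2.6667) + (-2)·(1.6667) + (2)·(2.6667) + (2)·(-1.3333) + (1)·(-2.3333)) / 5 = -5/5 = -1
  S[W,W] = ((-3.3333)·(-3.3333) + (2.6667)·(2.6667) + (1.6667)·(1.6667) + (2.6667)·(2.6667) + (-1.3333)·(-1.3333) + (-2.3333)·(-2.3333)) / 5 = 35.3333/5 = 7.0667

S is symmetric (S[j,i] = S[i,j]). Assembling:

S = [[5.3667, 0.2, 4.6667],
 [0.2, 3.6, -1],
 [4.6667, -1, 7.0667]]


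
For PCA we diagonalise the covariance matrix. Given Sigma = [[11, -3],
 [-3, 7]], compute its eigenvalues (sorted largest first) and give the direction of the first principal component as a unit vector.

Step 1 — characteristic polynomial of 2×2 Sigma:
  det(Sigma - λI) = λ² - trace · λ + det = 0.
  trace = 11 + 7 = 18, det = 11·7 - (-3)² = 68.
Step 2 — discriminant:
  Δ = trace² - 4·det = 324 - 272 = 52.
Step 3 — eigenvalues:
  λ = (trace ± √Δ)/2 = (18 ± 7.2111)/2,
  λ_1 = 12.6056,  λ_2 = 5.3944.

Step 4 — unit eigenvector for λ_1: solve (Sigma - λ_1 I)v = 0. First row:
  (11 - 12.6056)·v_x + (-3)·v_y = 0, i.e. (-1.6056)·v_x + (-3)·v_y = 0,
  so v ∝ (b, λ_1 - a) = (-3, 1.6056); multiply by -1 so the first entry is positive: u = (3, -1.6056).
  ||u|| = √((3)² + (-1.6056)²) = √(11.5778) ≈ 3.4026,
  v_1 = u/||u|| ≈ (0.8817, -0.4719) (||v_1|| = 1).

λ_1 = 12.6056,  λ_2 = 5.3944;  v_1 ≈ (0.8817, -0.4719)


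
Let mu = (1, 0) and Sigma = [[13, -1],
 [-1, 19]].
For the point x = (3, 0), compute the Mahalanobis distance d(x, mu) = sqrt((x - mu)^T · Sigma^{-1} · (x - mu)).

Step 1 — centre the observation: (x - mu) = (2, 0).

Step 2 — invert Sigma. det(Sigma) = 13·19 - (-1)² = 246.
  Sigma^{-1} = (1/det) · [[d, -b], [-b, a]] = [[0.0772, 0.0041],
 [0.0041, 0.0528]].

Step 3 — form the quadratic (x - mu)^T · Sigma^{-1} · (x - mu):
  Sigma^{-1} · (x - mu) = (0.1545, 0.0081).
  (x - mu)^T · [Sigma^{-1} · (x - mu)] = (2)·(0.1545) + (0)·(0.0081) = 0.3089.

Step 4 — take square root: d = √(0.3089) ≈ 0.5558.

d(x, mu) = √(0.3089) ≈ 0.5558


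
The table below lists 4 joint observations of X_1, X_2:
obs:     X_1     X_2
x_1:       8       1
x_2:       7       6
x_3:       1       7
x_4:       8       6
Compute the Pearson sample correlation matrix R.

Step 1 — column means:
  mean(X_1) = (8 + 7 + 1 + 8) / 4 = 24/4 = 6
  mean(X_2) = (1 + 6 + 7 + 6) / 4 = 20/4 = 5

Step 2 — sample variances and covariances s[i,j] = (1/(n-1)) · Σ_k (x_{k,i} - mean_i) · (x_{k,j} - mean_j), with n-1 = 3:
  s[X_1,X_1] = ((2)·(2) + (1)·(1) + (-5)·(-5) + (2)·(2)) / 3 = 34/3 = 11.3333
  s[X_1,X_2] = ((2)·(-4) + (1)·(1) + (-5)·(2) + (2)·(1)) / 3 = -15/3 = -5
  s[X_2,X_2] = ((-4)·(-4) + (1)·(1) + (2)·(2) + (1)·(1)) / 3 = 22/3 = 7.3333
  Sample standard deviations s_i = √(s[i,i]):
  s(X_1) = √(11.3333) = 3.3665
  s(X_2) = √(7.3333) = 2.708

Step 3 — r_{ij} = s_{ij} / (s_i · s_j):
  r[X_1,X_1] = 1 (diagonal).
  r[X_1,X_2] = -5 / (3.3665 · 2.708) = -5 / 9.1165 = -0.5485
  r[X_2,X_2] = 1 (diagonal).

R is symmetric with unit diagonal. Assembling:

R = [[1, -0.5485],
 [-0.5485, 1]]


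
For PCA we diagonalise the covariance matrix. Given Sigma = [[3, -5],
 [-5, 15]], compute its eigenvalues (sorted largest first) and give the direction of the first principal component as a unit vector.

Step 1 — characteristic polynomial of 2×2 Sigma:
  det(Sigma - λI) = λ² - trace · λ + det = 0.
  trace = 3 + 15 = 18, det = 3·15 - (-5)² = 20.
Step 2 — discriminant:
  Δ = trace² - 4·det = 324 - 80 = 244.
Step 3 — eigenvalues:
  λ = (trace ± √Δ)/2 = (18 ± 15.6205)/2,
  λ_1 = 16.8102,  λ_2 = 1.1898.

Step 4 — unit eigenvector for λ_1: solve (Sigma - λ_1 I)v = 0. First row:
  (3 - 16.8102)·v_x + (-5)·v_y = 0, i.e. (-13.8102)·v_x + (-5)·v_y = 0,
  so v ∝ (b, λ_1 - a) = (-5, 13.8102); multiply by -1 so the first entry is positive: u = (5, -13.8102).
  ||u|| = √((5)² + (-13.8102)²) = √(215.723) ≈ 14.6875,
  v_1 = u/||u|| ≈ (0.3404, -0.9403) (||v_1|| = 1).

λ_1 = 16.8102,  λ_2 = 1.1898;  v_1 ≈ (0.3404, -0.9403)


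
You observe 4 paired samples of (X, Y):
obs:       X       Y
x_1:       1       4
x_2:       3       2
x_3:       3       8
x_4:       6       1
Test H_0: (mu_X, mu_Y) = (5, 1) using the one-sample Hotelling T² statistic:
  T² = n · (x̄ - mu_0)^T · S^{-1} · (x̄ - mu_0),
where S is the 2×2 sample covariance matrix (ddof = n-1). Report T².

Step 1 — sample mean vector:
  mean(X) = (1 + 3 + 3 + 6) / 4 = 13/4 = 3.25
  mean(Y) = (4 + 2 + 8 + 1) / 4 = 15/4 = 3.75
  x̄ = (3.25, 3.75),  deviation x̄ - mu_0 = (3.25, 3.75) - (5, 1) = (-1.75, 2.75).

Step 2 — sample covariance matrix, S[i,j] = (1/(n-1)) · Σ_k (x_{k,i} - mean_i) · (x_{k,j} - mean_j), divisor n-1 = 3:
  S[X,X] = ((-2.25)·(-2.25) + (-0.25)·(-0.25) + (-0.25)·(-0.25) + (2.75)·(2.75)) / 3 = 12.75/3 = 4.25
  S[X,Y] = ((-2.25)·(0.25) + (-0.25)·(-1.75) + (-0.25)·(4.25) + (2.75)·(-2.75)) / 3 = -8.75/3 = -2.9167
  S[Y,Y] = ((0.25)·(0.25) + (-1.75)·(-1.75) + (4.25)·(4.25) + (-2.75)·(-2.75)) / 3 = 28.75/3 = 9.5833
  S = [[4.25, -2.9167],
 [-2.9167, 9.5833]].

Step 3 — invert S. det(S) = 4.25·9.5833 - (-2.9167)² = 32.2222.
  S^{-1} = (1/det) · [[d, -b], [-b, a]] = [[0.2974, 0.0905],
 [0.0905, 0.1319]].

Step 4 — quadratic form (x̄ - mu_0)^T · S^{-1} · (x̄ - mu_0):
  S^{-1} · (x̄ - mu_0) = (-0.2716, 0.2043),
  (x̄ - mu_0)^T · [...] = (-1.75)·(-0.2716) + (2.75)·(0.2043) = 1.0371.

Step 5 — scale by n: T² = 4 · 1.0371 = 4.1483.

T² ≈ 4.1483


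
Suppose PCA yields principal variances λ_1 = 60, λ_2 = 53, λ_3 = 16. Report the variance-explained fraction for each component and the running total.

Step 1 — total variance = trace(Sigma) = Σ λ_i = 60 + 53 + 16 = 129.

Step 2 — fraction explained by component i = λ_i / Σ λ:
  PC1: 60/129 = 0.4651
  PC2: 53/129 = 0.4109
  PC3: 16/129 = 0.124

Step 3 — cumulative fraction after k components = (λ_1 + ... + λ_k) / Σ λ:
  k = 1: 60/129 = 0.4651
  k = 2: (60 + 53)/129 = 113/129 = 0.876
  k = 3: (60 + 53 + 16)/129 = 129/129 = 1

Summary (fraction, with percent):

explained: PC1 0.4651 (46.51%), PC2 0.4109 (41.09%), PC3 0.124 (12.4%);  cumulative: 0.4651, 0.876, 1


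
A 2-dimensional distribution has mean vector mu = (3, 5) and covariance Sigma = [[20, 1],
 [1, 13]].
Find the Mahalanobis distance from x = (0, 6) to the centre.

Step 1 — centre the observation: (x - mu) = (-3, 1).

Step 2 — invert Sigma. det(Sigma) = 20·13 - (1)² = 259.
  Sigma^{-1} = (1/det) · [[d, -b], [-b, a]] = [[0.0502, -0.0039],
 [-0.0039, 0.0772]].

Step 3 — form the quadratic (x - mu)^T · Sigma^{-1} · (x - mu):
  Sigma^{-1} · (x - mu) = (-0.1544, 0.0888).
  (x - mu)^T · [Sigma^{-1} · (x - mu)] = (-3)·(-0.1544) + (1)·(0.0888) = 0.5521.

Step 4 — take square root: d = √(0.5521) ≈ 0.7431.

d(x, mu) = √(0.5521) ≈ 0.7431


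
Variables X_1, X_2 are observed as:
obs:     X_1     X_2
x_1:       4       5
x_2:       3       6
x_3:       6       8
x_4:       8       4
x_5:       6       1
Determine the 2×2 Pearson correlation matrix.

Step 1 — column means:
  mean(X_1) = (4 + 3 + 6 + 8 + 6) / 5 = 27/5 = 5.4
  mean(X_2) = (5 + 6 + 8 + 4 + 1) / 5 = 24/5 = 4.8

Step 2 — sample variances and covariances s[i,j] = (1/(n-1)) · Σ_k (x_{k,i} - mean_i) · (x_{k,j} - mean_j), with n-1 = 4:
  s[X_1,X_1] = ((-1.4)·(-1.4) + (-2.4)·(-2.4) + (0.6)·(0.6) + (2.6)·(2.6) + (0.6)·(0.6)) / 4 = 15.2/4 = 3.8
  s[X_1,X_2] = ((-1.4)·(0.2) + (-2.4)·(1.2) + (0.6)·(3.2) + (2.6)·(-0.8) + (0.6)·(-3.8)) / 4 = -5.6/4 = -1.4
  s[X_2,X_2] = ((0.2)·(0.2) + (1.2)·(1.2) + (3.2)·(3.2) + (-0.8)·(-0.8) + (-3.8)·(-3.8)) / 4 = 26.8/4 = 6.7
  Sample standard deviations s_i = √(s[i,i]):
  s(X_1) = √(3.8) = 1.9494
  s(X_2) = √(6.7) = 2.5884

Step 3 — r_{ij} = s_{ij} / (s_i · s_j):
  r[X_1,X_1] = 1 (diagonal).
  r[X_1,X_2] = -1.4 / (1.9494 · 2.5884) = -1.4 / 5.0458 = -0.2775
  r[X_2,X_2] = 1 (diagonal).

R is symmetric with unit diagonal. Assembling:

R = [[1, -0.2775],
 [-0.2775, 1]]


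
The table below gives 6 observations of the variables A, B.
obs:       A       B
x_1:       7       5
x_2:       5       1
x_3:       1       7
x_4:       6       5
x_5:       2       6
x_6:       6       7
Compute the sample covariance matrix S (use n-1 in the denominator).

Step 1 — column means:
  mean(A) = (7 + 5 + 1 + 6 + 2 + 6) / 6 = 27/6 = 4.5
  mean(B) = (5 + 1 + 7 + 5 + 6 + 7) / 6 = 31/6 = 5.1667

Step 2 — sample covariance S[i,j] = (1/(n-1)) · Σ_k (x_{k,i} - mean_i) · (x_{k,j} - mean_j), with n-1 = 5.
  S[A,A] = ((2.5)·(2.5) + (0.5)·(0.5) + (-3.5)·(-3.5) + (1.5)·(1.5) + (-2.5)·(-2.5) + (1.5)·(1.5)) / 5 = 29.5/5 = 5.9
  S[A,B] = ((2.5)·(-0.1667) + (0.5)·(-4.1667) + (-3.5)·(1.8333) + (1.5)·(-0.1667) + (-2.5)·(0.8333) + (1.5)·(1.8333)) / 5 = -8.5/5 = -1.7
  S[B,B] = ((-0.1667)·(-0.1667) + (-4.1667)·(-4.1667) + (1.8333)·(1.8333) + (-0.1667)·(-0.1667) + (0.8333)·(0.8333) + (1.8333)·(1.8333)) / 5 = 24.8333/5 = 4.9667

S is symmetric (S[j,i] = S[i,j]). Assembling:

S = [[5.9, -1.7],
 [-1.7, 4.9667]]


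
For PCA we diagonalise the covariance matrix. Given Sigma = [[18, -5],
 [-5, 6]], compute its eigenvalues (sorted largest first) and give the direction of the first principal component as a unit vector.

Step 1 — characteristic polynomial of 2×2 Sigma:
  det(Sigma - λI) = λ² - trace · λ + det = 0.
  trace = 18 + 6 = 24, det = 18·6 - (-5)² = 83.
Step 2 — discriminant:
  Δ = trace² - 4·det = 576 - 332 = 244.
Step 3 — eigenvalues:
  λ = (trace ± √Δ)/2 = (24 ± 15.6205)/2,
  λ_1 = 19.8102,  λ_2 = 4.1898.

Step 4 — unit eigenvector for λ_1: solve (Sigma - λ_1 I)v = 0. First row:
  (18 - 19.8102)·v_x + (-5)·v_y = 0, i.e. (-1.8102)·v_x + (-5)·v_y = 0,
  so v ∝ (b, λ_1 - a) = (-5, 1.8102); multiply by -1 so the first entry is positive: u = (5, -1.8102).
  ||u|| = √((5)² + (-1.8102)²) = √(28.277) ≈ 5.3176,
  v_1 = u/||u|| ≈ (0.9403, -0.3404) (||v_1|| = 1).

λ_1 = 19.8102,  λ_2 = 4.1898;  v_1 ≈ (0.9403, -0.3404)


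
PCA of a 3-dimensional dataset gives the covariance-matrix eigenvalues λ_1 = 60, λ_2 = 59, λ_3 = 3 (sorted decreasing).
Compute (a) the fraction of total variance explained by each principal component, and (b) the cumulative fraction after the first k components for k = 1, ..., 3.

Step 1 — total variance = trace(Sigma) = Σ λ_i = 60 + 59 + 3 = 122.

Step 2 — fraction explained by component i = λ_i / Σ λ:
  PC1: 60/122 = 0.4918
  PC2: 59/122 = 0.4836
  PC3: 3/122 = 0.0246

Step 3 — cumulative fraction after k components = (λ_1 + ... + λ_k) / Σ λ:
  k = 1: 60/122 = 0.4918
  k = 2: (60 + 59)/122 = 119/122 = 0.9754
  k = 3: (60 + 59 + 3)/122 = 122/122 = 1

Summary (fraction, with percent):

explained: PC1 0.4918 (49.18%), PC2 0.4836 (48.36%), PC3 0.0246 (2.46%);  cumulative: 0.4918, 0.9754, 1


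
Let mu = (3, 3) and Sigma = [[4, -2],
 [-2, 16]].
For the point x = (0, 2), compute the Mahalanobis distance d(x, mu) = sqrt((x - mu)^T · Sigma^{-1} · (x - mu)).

Step 1 — centre the observation: (x - mu) = (-3, -1).

Step 2 — invert Sigma. det(Sigma) = 4·16 - (-2)² = 60.
  Sigma^{-1} = (1/det) · [[d, -b], [-b, a]] = [[0.2667, 0.0333],
 [0.0333, 0.0667]].

Step 3 — form the quadratic (x - mu)^T · Sigma^{-1} · (x - mu):
  Sigma^{-1} · (x - mu) = (-0.8333, -0.1667).
  (x - mu)^T · [Sigma^{-1} · (x - mu)] = (-3)·(-0.8333) + (-1)·(-0.1667) = 2.6667.

Step 4 — take square root: d = √(2.6667) ≈ 1.633.

d(x, mu) = √(2.6667) ≈ 1.633


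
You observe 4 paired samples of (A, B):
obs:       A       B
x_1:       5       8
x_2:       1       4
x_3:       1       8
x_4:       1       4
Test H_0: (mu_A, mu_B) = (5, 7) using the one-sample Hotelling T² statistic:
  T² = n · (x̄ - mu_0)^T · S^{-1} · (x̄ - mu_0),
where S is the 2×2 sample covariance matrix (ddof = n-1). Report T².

Step 1 — sample mean vector:
  mean(A) = (5 + 1 + 1 + 1) / 4 = 8/4 = 2
  mean(B) = (8 + 4 + 8 + 4) / 4 = 24/4 = 6
  x̄ = (2, 6),  deviation x̄ - mu_0 = (2, 6) - (5, 7) = (-3, -1).

Step 2 — sample covariance matrix, S[i,j] = (1/(n-1)) · Σ_k (x_{k,i} - mean_i) · (x_{k,j} - mean_j), divisor n-1 = 3:
  S[A,A] = ((3)·(3) + (-1)·(-1) + (-1)·(-1) + (-1)·(-1)) / 3 = 12/3 = 4
  S[A,B] = ((3)·(2) + (-1)·(-2) + (-1)·(2) + (-1)·(-2)) / 3 = 8/3 = 2.6667
  S[B,B] = ((2)·(2) + (-2)·(-2) + (2)·(2) + (-2)·(-2)) / 3 = 16/3 = 5.3333
  S = [[4, 2.6667],
 [2.6667, 5.3333]].

Step 3 — invert S. det(S) = 4·5.3333 - (2.6667)² = 14.2222.
  S^{-1} = (1/det) · [[d, -b], [-b, a]] = [[0.375, -0.1875],
 [-0.1875, 0.2812]].

Step 4 — quadratic form (x̄ - mu_0)^T · S^{-1} · (x̄ - mu_0):
  S^{-1} · (x̄ - mu_0) = (-0.9375, 0.2812),
  (x̄ - mu_0)^T · [...] = (-3)·(-0.9375) + (-1)·(0.2812) = 2.5312.

Step 5 — scale by n: T² = 4 · 2.5312 = 10.125.

T² ≈ 10.125


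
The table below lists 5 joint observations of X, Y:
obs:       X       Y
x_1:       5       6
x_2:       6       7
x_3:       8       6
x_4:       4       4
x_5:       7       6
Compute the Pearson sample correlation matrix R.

Step 1 — column means:
  mean(X) = (5 + 6 + 8 + 4 + 7) / 5 = 30/5 = 6
  mean(Y) = (6 + 7 + 6 + 4 + 6) / 5 = 29/5 = 5.8

Step 2 — sample variances and covariances s[i,j] = (1/(n-1)) · Σ_k (x_{k,i} - mean_i) · (x_{k,j} - mean_j), with n-1 = 4:
  s[X,X] = ((-1)·(-1) + (0)·(0) + (2)·(2) + (-2)·(-2) + (1)·(1)) / 4 = 10/4 = 2.5
  s[X,Y] = ((-1)·(0.2) + (0)·(1.2) + (2)·(0.2) + (-2)·(-1.8) + (1)·(0.2)) / 4 = 4/4 = 1
  s[Y,Y] = ((0.2)·(0.2) + (1.2)·(1.2) + (0.2)·(0.2) + (-1.8)·(-1.8) + (0.2)·(0.2)) / 4 = 4.8/4 = 1.2
  Sample standard deviations s_i = √(s[i,i]):
  s(X) = √(2.5) = 1.5811
  s(Y) = √(1.2) = 1.0954

Step 3 — r_{ij} = s_{ij} / (s_i · s_j):
  r[X,X] = 1 (diagonal).
  r[X,Y] = 1 / (1.5811 · 1.0954) = 1 / 1.7321 = 0.5774
  r[Y,Y] = 1 (diagonal).

R is symmetric with unit diagonal. Assembling:

R = [[1, 0.5774],
 [0.5774, 1]]


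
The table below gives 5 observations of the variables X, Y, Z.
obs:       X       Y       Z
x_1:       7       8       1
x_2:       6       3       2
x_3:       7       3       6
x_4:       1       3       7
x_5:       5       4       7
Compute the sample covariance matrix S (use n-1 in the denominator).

Step 1 — column means:
  mean(X) = (7 + 6 + 7 + 1 + 5) / 5 = 26/5 = 5.2
  mean(Y) = (8 + 3 + 3 + 3 + 4) / 5 = 21/5 = 4.2
  mean(Z) = (1 + 2 + 6 + 7 + 7) / 5 = 23/5 = 4.6

Step 2 — sample covariance S[i,j] = (1/(n-1)) · Σ_k (x_{k,i} - mean_i) · (x_{k,j} - mean_j), with n-1 = 4.
  S[X,X] = ((1.8)·(1.8) + (0.8)·(0.8) + (1.8)·(1.8) + (-4.2)·(-4.2) + (-0.2)·(-0.2)) / 4 = 24.8/4 = 6.2
  S[X,Y] = ((1.8)·(3.8) + (0.8)·(-1.2) + (1.8)·(-1.2) + (-4.2)·(-1.2) + (-0.2)·(-0.2)) / 4 = 8.8/4 = 2.2
  S[X,Z] = ((1.8)·(-3.6) + (0.8)·(-2.6) + (1.8)·(1.4) + (-4.2)·(2.4) + (-0.2)·(2.4)) / 4 = -16.6/4 = -4.15
  S[Y,Y] = ((3.8)·(3.8) + (-1.2)·(-1.2) + (-1.2)·(-1.2) + (-1.2)·(-1.2) + (-0.2)·(-0.2)) / 4 = 18.8/4 = 4.7
  S[Y,Z] = ((3.8)·(-3.6) + (-1.2)·(-2.6) + (-1.2)·(1.4) + (-1.2)·(2.4) + (-0.2)·(2.4)) / 4 = -15.6/4 = -3.9
  S[Z,Z] = ((-3.6)·(-3.6) + (-2.6)·(-2.6) + (1.4)·(1.4) + (2.4)·(2.4) + (2.4)·(2.4)) / 4 = 33.2/4 = 8.3

S is symmetric (S[j,i] = S[i,j]). Assembling:

S = [[6.2, 2.2, -4.15],
 [2.2, 4.7, -3.9],
 [-4.15, -3.9, 8.3]]


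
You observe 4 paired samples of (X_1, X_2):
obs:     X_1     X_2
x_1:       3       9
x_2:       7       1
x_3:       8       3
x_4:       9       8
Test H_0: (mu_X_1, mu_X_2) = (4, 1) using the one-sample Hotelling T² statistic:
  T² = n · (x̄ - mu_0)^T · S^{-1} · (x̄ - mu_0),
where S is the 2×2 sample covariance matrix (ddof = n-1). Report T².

Step 1 — sample mean vector:
  mean(X_1) = (3 + 7 + 8 + 9) / 4 = 27/4 = 6.75
  mean(X_2) = (9 + 1 + 3 + 8) / 4 = 21/4 = 5.25
  x̄ = (6.75, 5.25),  deviation x̄ - mu_0 = (6.75, 5.25) - (4, 1) = (2.75, 4.25).

Step 2 — sample covariance matrix, S[i,j] = (1/(n-1)) · Σ_k (x_{k,i} - mean_i) · (x_{k,j} - mean_j), divisor n-1 = 3:
  S[X_1,X_1] = ((-3.75)·(-3.75) + (0.25)·(0.25) + (1.25)·(1.25) + (2.25)·(2.25)) / 3 = 20.75/3 = 6.9167
  S[X_1,X_2] = ((-3.75)·(3.75) + (0.25)·(-4.25) + (1.25)·(-2.25) + (2.25)·(2.75)) / 3 = -11.75/3 = -3.9167
  S[X_2,X_2] = ((3.75)·(3.75) + (-4.25)·(-4.25) + (-2.25)·(-2.25) + (2.75)·(2.75)) / 3 = 44.75/3 = 14.9167
  S = [[6.9167, -3.9167],
 [-3.9167, 14.9167]].

Step 3 — invert S. det(S) = 6.9167·14.9167 - (-3.9167)² = 87.8333.
  S^{-1} = (1/det) · [[d, -b], [-b, a]] = [[0.1698, 0.0446],
 [0.0446, 0.0787]].

Step 4 — quadratic form (x̄ - mu_0)^T · S^{-1} · (x̄ - mu_0):
  S^{-1} · (x̄ - mu_0) = (0.6565, 0.4573),
  (x̄ - mu_0)^T · [...] = (2.75)·(0.6565) + (4.25)·(0.4573) = 3.7491.

Step 5 — scale by n: T² = 4 · 3.7491 = 14.9962.

T² ≈ 14.9962


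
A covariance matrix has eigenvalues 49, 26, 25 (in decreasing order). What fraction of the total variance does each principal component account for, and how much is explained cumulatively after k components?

Step 1 — total variance = trace(Sigma) = Σ λ_i = 49 + 26 + 25 = 100.

Step 2 — fraction explained by component i = λ_i / Σ λ:
  PC1: 49/100 = 0.49
  PC2: 26/100 = 0.26
  PC3: 25/100 = 0.25

Step 3 — cumulative fraction after k components = (λ_1 + ... + λ_k) / Σ λ:
  k = 1: 49/100 = 0.49
  k = 2: (49 + 26)/100 = 75/100 = 0.75
  k = 3: (49 + 26 + 25)/100 = 100/100 = 1

Summary (fraction, with percent):

explained: PC1 0.49 (49%), PC2 0.26 (26%), PC3 0.25 (25%);  cumulative: 0.49, 0.75, 1


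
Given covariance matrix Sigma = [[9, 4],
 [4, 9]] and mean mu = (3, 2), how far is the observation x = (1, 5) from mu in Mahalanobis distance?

Step 1 — centre the observation: (x - mu) = (-2, 3).

Step 2 — invert Sigma. det(Sigma) = 9·9 - (4)² = 65.
  Sigma^{-1} = (1/det) · [[d, -b], [-b, a]] = [[0.1385, -0.0615],
 [-0.0615, 0.1385]].

Step 3 — form the quadratic (x - mu)^T · Sigma^{-1} · (x - mu):
  Sigma^{-1} · (x - mu) = (-0.4615, 0.5385).
  (x - mu)^T · [Sigma^{-1} · (x - mu)] = (-2)·(-0.4615) + (3)·(0.5385) = 2.5385.

Step 4 — take square root: d = √(2.5385) ≈ 1.5933.

d(x, mu) = √(2.5385) ≈ 1.5933


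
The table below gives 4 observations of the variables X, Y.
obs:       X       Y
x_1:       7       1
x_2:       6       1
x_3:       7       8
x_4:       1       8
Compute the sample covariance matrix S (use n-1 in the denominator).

Step 1 — column means:
  mean(X) = (7 + 6 + 7 + 1) / 4 = 21/4 = 5.25
  mean(Y) = (1 + 1 + 8 + 8) / 4 = 18/4 = 4.5

Step 2 — sample covariance S[i,j] = (1/(n-1)) · Σ_k (x_{k,i} - mean_i) · (x_{k,j} - mean_j), with n-1 = 3.
  S[X,X] = ((1.75)·(1.75) + (0.75)·(0.75) + (1.75)·(1.75) + (-4.25)·(-4.25)) / 3 = 24.75/3 = 8.25
  S[X,Y] = ((1.75)·(-3.5) + (0.75)·(-3.5) + (1.75)·(3.5) + (-4.25)·(3.5)) / 3 = -17.5/3 = -5.8333
  S[Y,Y] = ((-3.5)·(-3.5) + (-3.5)·(-3.5) + (3.5)·(3.5) + (3.5)·(3.5)) / 3 = 49/3 = 16.3333

S is symmetric (S[j,i] = S[i,j]). Assembling:

S = [[8.25, -5.8333],
 [-5.8333, 16.3333]]


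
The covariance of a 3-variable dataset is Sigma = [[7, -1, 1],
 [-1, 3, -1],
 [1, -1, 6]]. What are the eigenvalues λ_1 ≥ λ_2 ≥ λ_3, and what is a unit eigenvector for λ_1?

Step 1 — characteristic polynomial p(λ) = det(λI - Sigma) = λ³ - tr·λ² + c_1·λ - det, where tr = trace, c_1 = sum of the principal 2×2 minors, det = det(Sigma):
  tr = 7 + 3 + 6 = 16,
  c_1 = (7·3 - (-1)²) + (7·6 - (1)²) + (3·6 - (-1)²) = 20 + 41 + 17 = 78,
  det = 7·(3·6 - (-1)²) - (-1)·((-1)·6 - (-1)·(1)) + (1)·((-1)·(-1) - 3·(1)) = 7·(17) - (-1)·(-5) + (1)·(-2) = 112.
  So p(λ) = λ³ - 16λ² + 78λ - 112.
Step 2 — look for an integer root (rational root theorem: any rational root is an integer divisor of 112). Testing λ = 8:
  p(8) = 512 - 1024 + 624 - 112 = 0  ✓
  Dividing out (λ - 8): p(λ) = (λ - 8)(λ² - 8λ + 14).
Step 3 — remaining eigenvalues from the quadratic λ² - 8λ + 14 = 0:
  Δ = 8² - 4·14 = 64 - 56 = 8,  λ = (8 ± √8)/2 = (8 ± 2.8284)/2 ≈ 5.4142 or 2.5858.
  Sorted: λ_1 = 8,  λ_2 = 5.4142,  λ_3 = 2.5858  (check: sum = 16 = tr ✓).

Step 4 — unit eigenvector for λ_1 = 8: v spans the null space of (Sigma - λ_1 I), whose rows are
  r_1 = (-1, -1, 1),  r_2 = (-1, -5, -1),  r_3 = (1, -1, -2).
  v is orthogonal to every row, so take v ∝ r_1 × r_2 = ((-1)·(-1) - (1)·(-5), (1)·(-1) - (-1)·(-1), (-1)·(-5) - (-1)·(-1)) = (6, -2, 4).
  Rescale (divide by 2): u = (3, -1, 2).
  ||u|| = √((3)² + (-1)² + (2)²) = √(14) ≈ 3.7417,  v_1 = u/||u|| ≈ (0.8018, -0.2673, 0.5345) (||v_1|| = 1).

λ_1 = 8,  λ_2 = 5.4142,  λ_3 = 2.5858;  v_1 ≈ (0.8018, -0.2673, 0.5345)


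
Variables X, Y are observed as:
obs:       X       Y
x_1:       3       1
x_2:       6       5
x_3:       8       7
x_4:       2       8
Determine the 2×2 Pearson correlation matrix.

Step 1 — column means:
  mean(X) = (3 + 6 + 8 + 2) / 4 = 19/4 = 4.75
  mean(Y) = (1 + 5 + 7 + 8) / 4 = 21/4 = 5.25

Step 2 — sample variances and covariances s[i,j] = (1/(n-1)) · Σ_k (x_{k,i} - mean_i) · (x_{k,j} - mean_j), with n-1 = 3:
  s[X,X] = ((-1.75)·(-1.75) + (1.25)·(1.25) + (3.25)·(3.25) + (-2.75)·(-2.75)) / 3 = 22.75/3 = 7.5833
  s[X,Y] = ((-1.75)·(-4.25) + (1.25)·(-0.25) + (3.25)·(1.75) + (-2.75)·(2.75)) / 3 = 5.25/3 = 1.75
  s[Y,Y] = ((-4.25)·(-4.25) + (-0.25)·(-0.25) + (1.75)·(1.75) + (2.75)·(2.75)) / 3 = 28.75/3 = 9.5833
  Sample standard deviations s_i = √(s[i,i]):
  s(X) = √(7.5833) = 2.7538
  s(Y) = √(9.5833) = 3.0957

Step 3 — r_{ij} = s_{ij} / (s_i · s_j):
  r[X,X] = 1 (diagonal).
  r[X,Y] = 1.75 / (2.7538 · 3.0957) = 1.75 / 8.5249 = 0.2053
  r[Y,Y] = 1 (diagonal).

R is symmetric with unit diagonal. Assembling:

R = [[1, 0.2053],
 [0.2053, 1]]
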